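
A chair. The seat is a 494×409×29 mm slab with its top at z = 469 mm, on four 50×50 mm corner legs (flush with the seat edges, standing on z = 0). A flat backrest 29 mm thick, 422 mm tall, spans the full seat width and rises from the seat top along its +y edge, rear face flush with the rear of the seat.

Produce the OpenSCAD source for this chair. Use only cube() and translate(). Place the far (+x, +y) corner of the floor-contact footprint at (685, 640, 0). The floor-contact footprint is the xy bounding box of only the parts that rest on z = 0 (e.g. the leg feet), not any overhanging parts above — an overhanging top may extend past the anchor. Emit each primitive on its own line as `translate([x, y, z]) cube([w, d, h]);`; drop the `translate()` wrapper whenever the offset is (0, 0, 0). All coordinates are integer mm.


translate([191, 231, 440]) cube([494, 409, 29]);
translate([191, 231, 0]) cube([50, 50, 440]);
translate([635, 231, 0]) cube([50, 50, 440]);
translate([191, 590, 0]) cube([50, 50, 440]);
translate([635, 590, 0]) cube([50, 50, 440]);
translate([191, 611, 469]) cube([494, 29, 422]);


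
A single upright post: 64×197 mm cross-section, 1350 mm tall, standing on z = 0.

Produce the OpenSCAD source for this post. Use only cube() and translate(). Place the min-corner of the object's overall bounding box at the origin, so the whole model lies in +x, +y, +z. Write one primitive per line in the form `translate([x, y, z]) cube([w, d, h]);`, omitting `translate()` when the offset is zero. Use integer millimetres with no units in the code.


cube([64, 197, 1350]);


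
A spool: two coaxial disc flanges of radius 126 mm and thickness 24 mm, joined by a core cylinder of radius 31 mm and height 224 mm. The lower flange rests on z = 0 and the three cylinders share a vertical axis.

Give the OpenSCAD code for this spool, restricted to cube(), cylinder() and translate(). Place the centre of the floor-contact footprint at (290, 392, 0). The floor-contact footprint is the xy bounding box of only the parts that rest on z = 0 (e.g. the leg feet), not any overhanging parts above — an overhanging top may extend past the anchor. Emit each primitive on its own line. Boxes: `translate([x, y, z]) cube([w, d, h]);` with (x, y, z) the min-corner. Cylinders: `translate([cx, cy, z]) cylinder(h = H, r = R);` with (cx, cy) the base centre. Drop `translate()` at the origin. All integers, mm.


translate([290, 392, 0]) cylinder(h = 24, r = 126);
translate([290, 392, 24]) cylinder(h = 224, r = 31);
translate([290, 392, 248]) cylinder(h = 24, r = 126);


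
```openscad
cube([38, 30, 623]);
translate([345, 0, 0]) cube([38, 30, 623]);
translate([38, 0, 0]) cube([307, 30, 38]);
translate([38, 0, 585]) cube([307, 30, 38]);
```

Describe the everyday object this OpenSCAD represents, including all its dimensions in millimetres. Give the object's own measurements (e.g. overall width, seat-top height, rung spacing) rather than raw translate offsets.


A rectangular picture frame lying in the x–z plane (depth along y). The opening is 307 mm wide (x) by 547 mm tall (z), surrounded by a border 38 mm wide on all four sides. The frame is 30 mm deep and is made of two full-height vertical stiles with two horizontal rails fitted between them.


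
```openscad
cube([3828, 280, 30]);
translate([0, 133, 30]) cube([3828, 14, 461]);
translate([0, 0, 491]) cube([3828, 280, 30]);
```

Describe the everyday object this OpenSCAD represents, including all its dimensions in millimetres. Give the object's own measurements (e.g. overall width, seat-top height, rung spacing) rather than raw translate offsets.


An I-beam lying along x, 3828 mm long. Overall section height 521 mm. Two flanges 280 mm wide (y) and 30 mm thick, one on the floor and one at the top; a web 14 mm thick runs between them, centred on the flange width.


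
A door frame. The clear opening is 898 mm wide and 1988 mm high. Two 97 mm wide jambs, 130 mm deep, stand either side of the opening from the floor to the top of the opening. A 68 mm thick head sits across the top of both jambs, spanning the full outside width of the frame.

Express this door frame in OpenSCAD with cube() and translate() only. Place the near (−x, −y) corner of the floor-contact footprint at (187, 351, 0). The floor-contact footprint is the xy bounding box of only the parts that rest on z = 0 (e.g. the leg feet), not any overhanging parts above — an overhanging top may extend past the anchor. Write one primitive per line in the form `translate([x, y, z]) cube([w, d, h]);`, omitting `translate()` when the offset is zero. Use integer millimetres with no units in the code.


translate([187, 351, 0]) cube([97, 130, 1988]);
translate([1182, 351, 0]) cube([97, 130, 1988]);
translate([187, 351, 1988]) cube([1092, 130, 68]);


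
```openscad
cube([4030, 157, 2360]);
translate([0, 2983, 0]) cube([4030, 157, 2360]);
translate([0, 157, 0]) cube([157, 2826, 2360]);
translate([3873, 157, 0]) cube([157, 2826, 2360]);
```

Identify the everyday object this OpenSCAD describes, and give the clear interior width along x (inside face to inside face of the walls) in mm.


A house (or room) frame. The interior width is 3716 mm.

Four 2360 mm walls enclosing a rectangle with no floor or roof — a room or house frame. Outside width is 4030 mm and wall thickness is 157 mm, so the interior width is 4030 − 2 × 157 = 3716 mm.


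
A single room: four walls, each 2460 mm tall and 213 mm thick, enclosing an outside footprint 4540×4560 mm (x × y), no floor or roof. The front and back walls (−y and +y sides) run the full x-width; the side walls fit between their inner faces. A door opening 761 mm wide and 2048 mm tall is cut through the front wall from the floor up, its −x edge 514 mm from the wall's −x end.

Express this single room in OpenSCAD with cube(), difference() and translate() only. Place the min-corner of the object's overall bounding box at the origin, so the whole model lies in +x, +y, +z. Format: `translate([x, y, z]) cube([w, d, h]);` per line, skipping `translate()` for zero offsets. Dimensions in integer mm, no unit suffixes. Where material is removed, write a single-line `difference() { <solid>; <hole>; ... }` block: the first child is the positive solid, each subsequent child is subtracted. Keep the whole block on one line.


difference() { cube([4540, 213, 2460]); translate([514, 0, 0]) cube([761, 213, 2048]); }
translate([0, 4347, 0]) cube([4540, 213, 2460]);
translate([0, 213, 0]) cube([213, 4134, 2460]);
translate([4327, 213, 0]) cube([213, 4134, 2460]);


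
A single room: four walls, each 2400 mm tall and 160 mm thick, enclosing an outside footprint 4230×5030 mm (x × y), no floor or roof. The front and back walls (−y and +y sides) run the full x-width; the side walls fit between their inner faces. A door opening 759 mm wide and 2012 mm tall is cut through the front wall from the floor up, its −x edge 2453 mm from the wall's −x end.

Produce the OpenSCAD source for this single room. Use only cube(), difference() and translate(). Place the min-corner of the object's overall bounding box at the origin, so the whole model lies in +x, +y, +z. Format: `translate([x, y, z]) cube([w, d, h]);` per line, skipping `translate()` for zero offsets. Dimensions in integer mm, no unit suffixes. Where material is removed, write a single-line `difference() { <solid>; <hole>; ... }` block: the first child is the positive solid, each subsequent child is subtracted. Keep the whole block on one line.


difference() { cube([4230, 160, 2400]); translate([2453, 0, 0]) cube([759, 160, 2012]); }
translate([0, 4870, 0]) cube([4230, 160, 2400]);
translate([0, 160, 0]) cube([160, 4710, 2400]);
translate([4070, 160, 0]) cube([160, 4710, 2400]);


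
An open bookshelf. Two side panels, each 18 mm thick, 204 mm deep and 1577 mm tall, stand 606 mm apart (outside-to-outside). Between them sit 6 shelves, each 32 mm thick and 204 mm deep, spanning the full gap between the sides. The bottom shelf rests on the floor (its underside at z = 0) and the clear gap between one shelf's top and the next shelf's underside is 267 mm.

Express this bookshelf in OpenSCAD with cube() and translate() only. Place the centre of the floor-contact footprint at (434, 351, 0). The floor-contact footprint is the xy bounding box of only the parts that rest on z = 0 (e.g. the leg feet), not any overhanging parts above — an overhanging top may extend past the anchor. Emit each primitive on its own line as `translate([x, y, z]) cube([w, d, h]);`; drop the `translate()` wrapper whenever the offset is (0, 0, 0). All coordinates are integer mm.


translate([131, 249, 0]) cube([18, 204, 1577]);
translate([719, 249, 0]) cube([18, 204, 1577]);
translate([149, 249, 0]) cube([570, 204, 32]);
translate([149, 249, 299]) cube([570, 204, 32]);
translate([149, 249, 598]) cube([570, 204, 32]);
translate([149, 249, 897]) cube([570, 204, 32]);
translate([149, 249, 1196]) cube([570, 204, 32]);
translate([149, 249, 1495]) cube([570, 204, 32]);


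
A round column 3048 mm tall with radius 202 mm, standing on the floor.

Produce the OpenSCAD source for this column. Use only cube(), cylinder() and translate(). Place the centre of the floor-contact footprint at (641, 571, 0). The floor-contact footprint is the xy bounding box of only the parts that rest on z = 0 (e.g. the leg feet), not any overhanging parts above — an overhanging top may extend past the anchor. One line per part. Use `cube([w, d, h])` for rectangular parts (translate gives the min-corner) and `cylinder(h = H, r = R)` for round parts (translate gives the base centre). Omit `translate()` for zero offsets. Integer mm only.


translate([641, 571, 0]) cylinder(h = 3048, r = 202);


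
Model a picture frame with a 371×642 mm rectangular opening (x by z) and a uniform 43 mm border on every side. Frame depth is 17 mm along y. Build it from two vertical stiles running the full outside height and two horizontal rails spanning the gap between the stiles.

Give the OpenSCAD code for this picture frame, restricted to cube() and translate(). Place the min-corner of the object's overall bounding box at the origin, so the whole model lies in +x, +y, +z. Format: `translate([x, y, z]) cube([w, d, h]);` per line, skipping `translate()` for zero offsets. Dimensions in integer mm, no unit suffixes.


cube([43, 17, 728]);
translate([414, 0, 0]) cube([43, 17, 728]);
translate([43, 0, 0]) cube([371, 17, 43]);
translate([43, 0, 685]) cube([371, 17, 43]);


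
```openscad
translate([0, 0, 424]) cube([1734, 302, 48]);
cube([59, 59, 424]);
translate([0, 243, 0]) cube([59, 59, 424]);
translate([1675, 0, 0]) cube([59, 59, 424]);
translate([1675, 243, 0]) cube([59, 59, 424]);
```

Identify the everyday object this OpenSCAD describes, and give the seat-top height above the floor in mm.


A bench. The seat-top height is 472 mm.

A long slab on four corner posts — a bench. The slab sits at z = 424 with thickness 48, so the top is 424 + 48 = 472 mm.


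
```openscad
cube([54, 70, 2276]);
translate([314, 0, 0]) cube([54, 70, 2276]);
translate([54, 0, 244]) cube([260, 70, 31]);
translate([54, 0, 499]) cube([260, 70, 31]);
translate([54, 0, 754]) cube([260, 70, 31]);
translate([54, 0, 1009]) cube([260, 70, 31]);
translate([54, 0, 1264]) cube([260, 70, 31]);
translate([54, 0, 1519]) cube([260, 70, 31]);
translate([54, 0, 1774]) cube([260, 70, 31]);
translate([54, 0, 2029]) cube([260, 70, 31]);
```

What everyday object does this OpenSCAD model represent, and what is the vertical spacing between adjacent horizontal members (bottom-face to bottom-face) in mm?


A ladder. The rung spacing is 255 mm.

Two tall 54×70 posts with 8 short bars between them — a ladder. Adjacent rungs sit at z = 244 and z = 499, so the spacing is 499 − 244 = 255 mm.


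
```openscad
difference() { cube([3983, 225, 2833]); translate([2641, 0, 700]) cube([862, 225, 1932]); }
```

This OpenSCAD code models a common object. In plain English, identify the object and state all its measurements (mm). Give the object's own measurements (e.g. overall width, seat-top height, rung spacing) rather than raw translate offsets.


A wall 3983 mm long (x), 225 mm thick (y), 2833 mm tall, with a rectangular window opening cut through it. The opening is 862 mm wide and 1932 mm tall; its sill is at z = 700 mm and its near (−x) edge is 2641 mm from the wall's −x end. The opening passes through the full wall thickness.


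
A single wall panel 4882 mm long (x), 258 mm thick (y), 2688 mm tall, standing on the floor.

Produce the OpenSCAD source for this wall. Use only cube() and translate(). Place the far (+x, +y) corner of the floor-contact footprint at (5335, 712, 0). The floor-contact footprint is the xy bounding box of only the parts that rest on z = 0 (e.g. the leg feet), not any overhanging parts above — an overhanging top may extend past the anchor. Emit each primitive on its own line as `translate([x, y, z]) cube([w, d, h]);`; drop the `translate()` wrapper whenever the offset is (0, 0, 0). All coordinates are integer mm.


translate([453, 454, 0]) cube([4882, 258, 2688]);


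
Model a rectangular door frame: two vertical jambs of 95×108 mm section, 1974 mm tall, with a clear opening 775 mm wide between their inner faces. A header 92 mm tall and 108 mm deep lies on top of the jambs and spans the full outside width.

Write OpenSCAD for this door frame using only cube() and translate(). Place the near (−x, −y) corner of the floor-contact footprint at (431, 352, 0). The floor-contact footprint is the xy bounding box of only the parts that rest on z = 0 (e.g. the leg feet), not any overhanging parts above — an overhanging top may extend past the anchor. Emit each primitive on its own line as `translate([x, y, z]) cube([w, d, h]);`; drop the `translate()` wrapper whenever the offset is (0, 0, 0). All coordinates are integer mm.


translate([431, 352, 0]) cube([95, 108, 1974]);
translate([1301, 352, 0]) cube([95, 108, 1974]);
translate([431, 352, 1974]) cube([965, 108, 92]);


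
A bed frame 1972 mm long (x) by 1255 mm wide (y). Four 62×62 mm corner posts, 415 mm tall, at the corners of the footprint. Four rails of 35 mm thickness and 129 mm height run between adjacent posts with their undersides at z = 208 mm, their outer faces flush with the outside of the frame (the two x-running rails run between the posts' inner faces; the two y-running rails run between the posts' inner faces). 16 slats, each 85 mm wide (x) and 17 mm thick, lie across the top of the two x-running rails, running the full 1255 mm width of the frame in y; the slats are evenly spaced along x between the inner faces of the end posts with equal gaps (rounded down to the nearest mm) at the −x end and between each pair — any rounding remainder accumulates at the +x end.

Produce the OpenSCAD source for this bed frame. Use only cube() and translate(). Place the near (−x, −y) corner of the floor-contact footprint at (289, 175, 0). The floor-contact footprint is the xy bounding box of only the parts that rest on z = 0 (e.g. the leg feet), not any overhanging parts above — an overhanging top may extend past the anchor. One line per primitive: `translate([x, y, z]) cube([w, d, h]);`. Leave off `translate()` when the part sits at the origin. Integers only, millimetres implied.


translate([289, 175, 0]) cube([62, 62, 415]);
translate([289, 1368, 0]) cube([62, 62, 415]);
translate([2199, 175, 0]) cube([62, 62, 415]);
translate([2199, 1368, 0]) cube([62, 62, 415]);
translate([351, 175, 208]) cube([1848, 35, 129]);
translate([351, 1395, 208]) cube([1848, 35, 129]);
translate([289, 237, 208]) cube([35, 1131, 129]);
translate([2226, 237, 208]) cube([35, 1131, 129]);
translate([379, 175, 337]) cube([85, 1255, 17]);
translate([492, 175, 337]) cube([85, 1255, 17]);
translate([605, 175, 337]) cube([85, 1255, 17]);
translate([718, 175, 337]) cube([85, 1255, 17]);
translate([831, 175, 337]) cube([85, 1255, 17]);
translate([944, 175, 337]) cube([85, 1255, 17]);
translate([1057, 175, 337]) cube([85, 1255, 17]);
translate([1170, 175, 337]) cube([85, 1255, 17]);
translate([1283, 175, 337]) cube([85, 1255, 17]);
translate([1396, 175, 337]) cube([85, 1255, 17]);
translate([1509, 175, 337]) cube([85, 1255, 17]);
translate([1622, 175, 337]) cube([85, 1255, 17]);
translate([1735, 175, 337]) cube([85, 1255, 17]);
translate([1848, 175, 337]) cube([85, 1255, 17]);
translate([1961, 175, 337]) cube([85, 1255, 17]);
translate([2074, 175, 337]) cube([85, 1255, 17]);


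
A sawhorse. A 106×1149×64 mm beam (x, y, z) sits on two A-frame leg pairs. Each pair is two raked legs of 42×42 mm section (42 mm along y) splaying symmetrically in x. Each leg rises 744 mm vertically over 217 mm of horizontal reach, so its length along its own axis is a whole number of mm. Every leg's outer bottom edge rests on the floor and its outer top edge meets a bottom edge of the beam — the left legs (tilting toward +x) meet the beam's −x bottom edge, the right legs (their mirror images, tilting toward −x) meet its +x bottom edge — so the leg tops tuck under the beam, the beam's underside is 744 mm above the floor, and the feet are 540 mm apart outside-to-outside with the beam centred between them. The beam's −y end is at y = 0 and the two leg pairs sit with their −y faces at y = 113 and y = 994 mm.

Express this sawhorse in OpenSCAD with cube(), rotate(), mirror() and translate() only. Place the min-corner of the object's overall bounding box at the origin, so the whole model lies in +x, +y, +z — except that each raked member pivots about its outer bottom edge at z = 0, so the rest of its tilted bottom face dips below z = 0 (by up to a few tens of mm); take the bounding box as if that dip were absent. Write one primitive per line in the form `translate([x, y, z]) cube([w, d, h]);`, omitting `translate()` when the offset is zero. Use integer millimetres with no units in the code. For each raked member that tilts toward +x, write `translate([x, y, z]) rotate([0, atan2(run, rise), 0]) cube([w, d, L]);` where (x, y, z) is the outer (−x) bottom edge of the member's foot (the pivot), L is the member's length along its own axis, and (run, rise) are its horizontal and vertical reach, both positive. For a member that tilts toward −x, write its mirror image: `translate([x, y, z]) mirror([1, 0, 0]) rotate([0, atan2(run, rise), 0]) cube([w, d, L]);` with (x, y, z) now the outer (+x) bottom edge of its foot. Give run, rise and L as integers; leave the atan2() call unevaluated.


// leg length = √(217² + 744²) = 775
// right-leg outer foot x = 2·217 + 106 = 540
// beam min-corner = (217, 0, 744)
translate([217, 0, 744]) cube([106, 1149, 64]);
translate([0, 113, 0]) rotate([0, atan2(217, 744), 0]) cube([42, 42, 775]);
translate([540, 113, 0]) mirror([1, 0, 0]) rotate([0, atan2(217, 744), 0]) cube([42, 42, 775]);
translate([0, 994, 0]) rotate([0, atan2(217, 744), 0]) cube([42, 42, 775]);
translate([540, 994, 0]) mirror([1, 0, 0]) rotate([0, atan2(217, 744), 0]) cube([42, 42, 775]);


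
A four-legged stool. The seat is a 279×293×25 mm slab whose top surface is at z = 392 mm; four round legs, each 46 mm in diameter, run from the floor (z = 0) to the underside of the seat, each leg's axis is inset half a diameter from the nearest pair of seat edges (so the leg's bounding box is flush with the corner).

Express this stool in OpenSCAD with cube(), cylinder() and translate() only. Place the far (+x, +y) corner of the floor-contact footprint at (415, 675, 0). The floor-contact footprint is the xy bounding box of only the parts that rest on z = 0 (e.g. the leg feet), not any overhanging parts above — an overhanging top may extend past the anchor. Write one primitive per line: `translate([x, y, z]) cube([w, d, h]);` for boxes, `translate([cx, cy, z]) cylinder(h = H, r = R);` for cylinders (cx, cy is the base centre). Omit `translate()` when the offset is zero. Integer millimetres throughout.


translate([136, 382, 367]) cube([279, 293, 25]);
translate([159, 405, 0]) cylinder(h = 367, r = 23);
translate([392, 405, 0]) cylinder(h = 367, r = 23);
translate([159, 652, 0]) cylinder(h = 367, r = 23);
translate([392, 652, 0]) cylinder(h = 367, r = 23);


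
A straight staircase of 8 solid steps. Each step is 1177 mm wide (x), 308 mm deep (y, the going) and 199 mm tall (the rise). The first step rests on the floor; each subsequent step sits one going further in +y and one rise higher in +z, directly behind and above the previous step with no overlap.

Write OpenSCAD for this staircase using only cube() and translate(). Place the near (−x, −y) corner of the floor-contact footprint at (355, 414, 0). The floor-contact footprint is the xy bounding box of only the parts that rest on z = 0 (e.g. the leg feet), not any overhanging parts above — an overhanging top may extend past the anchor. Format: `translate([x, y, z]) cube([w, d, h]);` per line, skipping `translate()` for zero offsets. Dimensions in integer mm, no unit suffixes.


translate([355, 414, 0]) cube([1177, 308, 199]);
translate([355, 722, 199]) cube([1177, 308, 199]);
translate([355, 1030, 398]) cube([1177, 308, 199]);
translate([355, 1338, 597]) cube([1177, 308, 199]);
translate([355, 1646, 796]) cube([1177, 308, 199]);
translate([355, 1954, 995]) cube([1177, 308, 199]);
translate([355, 2262, 1194]) cube([1177, 308, 199]);
translate([355, 2570, 1393]) cube([1177, 308, 199]);


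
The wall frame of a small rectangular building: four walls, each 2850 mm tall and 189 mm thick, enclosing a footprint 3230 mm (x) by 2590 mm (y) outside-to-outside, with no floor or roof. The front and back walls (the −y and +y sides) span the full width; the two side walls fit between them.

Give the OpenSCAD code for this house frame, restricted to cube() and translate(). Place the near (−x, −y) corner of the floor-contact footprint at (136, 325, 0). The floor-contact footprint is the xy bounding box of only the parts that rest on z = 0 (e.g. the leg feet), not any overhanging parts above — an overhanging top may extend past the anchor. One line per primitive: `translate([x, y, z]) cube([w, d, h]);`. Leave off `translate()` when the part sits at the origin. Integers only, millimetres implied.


translate([136, 325, 0]) cube([3230, 189, 2850]);
translate([136, 2726, 0]) cube([3230, 189, 2850]);
translate([136, 514, 0]) cube([189, 2212, 2850]);
translate([3177, 514, 0]) cube([189, 2212, 2850]);


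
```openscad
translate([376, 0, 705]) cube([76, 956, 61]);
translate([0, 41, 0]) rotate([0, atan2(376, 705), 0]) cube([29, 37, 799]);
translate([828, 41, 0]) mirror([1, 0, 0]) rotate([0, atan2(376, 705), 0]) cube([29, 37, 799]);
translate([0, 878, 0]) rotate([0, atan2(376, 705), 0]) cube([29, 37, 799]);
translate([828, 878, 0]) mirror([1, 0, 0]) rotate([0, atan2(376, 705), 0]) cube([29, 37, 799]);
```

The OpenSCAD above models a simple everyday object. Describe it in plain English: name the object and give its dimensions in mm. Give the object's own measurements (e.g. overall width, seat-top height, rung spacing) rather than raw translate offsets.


A sawhorse. A 76×956×61 mm beam (x, y, z) sits on two A-frame leg pairs. Each pair is two raked legs of 29×37 mm section (37 mm along y) splaying symmetrically in x. Each leg rises 705 mm vertically over 376 mm of horizontal reach and is 799 mm long along its own axis. Every leg's outer bottom edge rests on the floor and its outer top edge meets a bottom edge of the beam — the left legs (tilting toward +x) meet the beam's −x bottom edge, the right legs (their mirror images, tilting toward −x) meet its +x bottom edge — so the leg tops tuck under the beam, the beam's underside is 705 mm above the floor, and the feet are 828 mm apart outside-to-outside with the beam centred between them. The two leg pairs are set in 41 mm from either end of the beam.


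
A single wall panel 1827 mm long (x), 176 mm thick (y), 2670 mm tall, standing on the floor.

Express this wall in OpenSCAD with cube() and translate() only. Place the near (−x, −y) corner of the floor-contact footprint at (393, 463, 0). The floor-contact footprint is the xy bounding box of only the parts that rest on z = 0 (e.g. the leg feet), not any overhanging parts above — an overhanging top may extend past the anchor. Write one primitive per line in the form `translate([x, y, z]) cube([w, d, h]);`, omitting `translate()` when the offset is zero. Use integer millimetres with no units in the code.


translate([393, 463, 0]) cube([1827, 176, 2670]);


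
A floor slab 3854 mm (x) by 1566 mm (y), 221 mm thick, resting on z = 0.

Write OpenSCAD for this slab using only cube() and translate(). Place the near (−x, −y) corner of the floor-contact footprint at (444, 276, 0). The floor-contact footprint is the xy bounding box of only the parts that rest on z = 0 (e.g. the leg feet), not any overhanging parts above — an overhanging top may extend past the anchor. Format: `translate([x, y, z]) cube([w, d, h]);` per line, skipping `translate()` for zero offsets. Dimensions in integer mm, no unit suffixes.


translate([444, 276, 0]) cube([3854, 1566, 221]);


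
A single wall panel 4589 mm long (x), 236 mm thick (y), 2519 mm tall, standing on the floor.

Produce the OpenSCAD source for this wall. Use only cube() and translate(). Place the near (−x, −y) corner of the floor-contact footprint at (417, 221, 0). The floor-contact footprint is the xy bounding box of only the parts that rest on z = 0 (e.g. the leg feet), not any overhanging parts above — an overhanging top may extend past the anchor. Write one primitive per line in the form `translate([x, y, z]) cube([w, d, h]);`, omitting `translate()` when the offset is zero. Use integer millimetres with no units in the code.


translate([417, 221, 0]) cube([4589, 236, 2519]);


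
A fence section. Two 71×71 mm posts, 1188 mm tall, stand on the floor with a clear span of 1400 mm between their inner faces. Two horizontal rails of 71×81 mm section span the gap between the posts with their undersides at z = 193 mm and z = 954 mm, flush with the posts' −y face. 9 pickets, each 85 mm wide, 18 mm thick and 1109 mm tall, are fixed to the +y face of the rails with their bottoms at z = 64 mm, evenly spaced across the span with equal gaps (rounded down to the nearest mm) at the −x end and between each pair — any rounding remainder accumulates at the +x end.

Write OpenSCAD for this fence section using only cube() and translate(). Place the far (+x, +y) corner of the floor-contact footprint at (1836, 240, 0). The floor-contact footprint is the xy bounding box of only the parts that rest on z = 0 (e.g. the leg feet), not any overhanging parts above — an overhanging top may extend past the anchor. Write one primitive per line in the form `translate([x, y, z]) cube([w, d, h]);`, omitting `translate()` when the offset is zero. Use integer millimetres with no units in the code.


translate([294, 169, 0]) cube([71, 71, 1188]);
translate([1765, 169, 0]) cube([71, 71, 1188]);
translate([365, 169, 193]) cube([1400, 71, 81]);
translate([365, 169, 954]) cube([1400, 71, 81]);
translate([428, 240, 64]) cube([85, 18, 1109]);
translate([576, 240, 64]) cube([85, 18, 1109]);
translate([724, 240, 64]) cube([85, 18, 1109]);
translate([872, 240, 64]) cube([85, 18, 1109]);
translate([1020, 240, 64]) cube([85, 18, 1109]);
translate([1168, 240, 64]) cube([85, 18, 1109]);
translate([1316, 240, 64]) cube([85, 18, 1109]);
translate([1464, 240, 64]) cube([85, 18, 1109]);
translate([1612, 240, 64]) cube([85, 18, 1109]);


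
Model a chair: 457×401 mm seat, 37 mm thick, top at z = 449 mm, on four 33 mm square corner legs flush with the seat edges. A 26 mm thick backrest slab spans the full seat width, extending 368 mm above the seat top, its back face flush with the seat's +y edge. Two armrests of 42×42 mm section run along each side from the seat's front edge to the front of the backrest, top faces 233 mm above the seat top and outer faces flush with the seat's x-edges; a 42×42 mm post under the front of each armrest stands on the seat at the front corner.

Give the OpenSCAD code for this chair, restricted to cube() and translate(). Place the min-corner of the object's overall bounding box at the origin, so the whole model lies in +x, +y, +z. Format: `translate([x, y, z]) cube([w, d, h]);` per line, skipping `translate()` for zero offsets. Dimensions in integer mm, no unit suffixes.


// leg_h = 449 - 37 = 412
// arm post h = 233 - 42 = 191
translate([0, 0, 412]) cube([457, 401, 37]);
cube([33, 33, 412]);
translate([424, 0, 0]) cube([33, 33, 412]);
translate([0, 368, 0]) cube([33, 33, 412]);
translate([424, 368, 0]) cube([33, 33, 412]);
translate([0, 375, 449]) cube([457, 26, 368]);
translate([0, 0, 640]) cube([42, 375, 42]);
translate([415, 0, 640]) cube([42, 375, 42]);
translate([0, 0, 449]) cube([42, 42, 191]);
translate([415, 0, 449]) cube([42, 42, 191]);


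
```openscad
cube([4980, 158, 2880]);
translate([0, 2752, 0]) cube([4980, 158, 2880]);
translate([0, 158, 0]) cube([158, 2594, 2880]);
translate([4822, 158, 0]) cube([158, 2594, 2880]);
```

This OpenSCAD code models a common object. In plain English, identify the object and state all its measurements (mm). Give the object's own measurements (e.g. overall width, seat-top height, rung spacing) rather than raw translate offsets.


The wall frame of a small rectangular building: four walls, each 2880 mm tall and 158 mm thick, enclosing a footprint 4980 mm (x) by 2910 mm (y) outside-to-outside, with no floor or roof. The front and back walls (the −y and +y sides) span the full width; the two side walls fit between them.


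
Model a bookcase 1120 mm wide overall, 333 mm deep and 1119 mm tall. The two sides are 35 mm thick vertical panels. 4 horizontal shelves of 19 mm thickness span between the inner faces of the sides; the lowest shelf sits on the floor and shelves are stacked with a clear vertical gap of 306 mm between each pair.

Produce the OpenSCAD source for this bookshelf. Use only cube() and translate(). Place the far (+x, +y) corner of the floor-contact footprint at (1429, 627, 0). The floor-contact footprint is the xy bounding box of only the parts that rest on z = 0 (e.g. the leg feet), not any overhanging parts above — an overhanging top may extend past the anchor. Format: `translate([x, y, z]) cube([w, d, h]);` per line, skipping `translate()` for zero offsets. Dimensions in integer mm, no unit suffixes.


translate([309, 294, 0]) cube([35, 333, 1119]);
translate([1394, 294, 0]) cube([35, 333, 1119]);
translate([344, 294, 0]) cube([1050, 333, 19]);
translate([344, 294, 325]) cube([1050, 333, 19]);
translate([344, 294, 650]) cube([1050, 333, 19]);
translate([344, 294, 975]) cube([1050, 333, 19]);


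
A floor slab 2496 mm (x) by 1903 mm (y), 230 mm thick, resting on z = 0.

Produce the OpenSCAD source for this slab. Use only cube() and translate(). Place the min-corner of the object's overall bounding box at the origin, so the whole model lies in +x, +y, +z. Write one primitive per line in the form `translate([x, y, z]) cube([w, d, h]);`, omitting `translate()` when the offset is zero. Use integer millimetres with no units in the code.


cube([2496, 1903, 230]);


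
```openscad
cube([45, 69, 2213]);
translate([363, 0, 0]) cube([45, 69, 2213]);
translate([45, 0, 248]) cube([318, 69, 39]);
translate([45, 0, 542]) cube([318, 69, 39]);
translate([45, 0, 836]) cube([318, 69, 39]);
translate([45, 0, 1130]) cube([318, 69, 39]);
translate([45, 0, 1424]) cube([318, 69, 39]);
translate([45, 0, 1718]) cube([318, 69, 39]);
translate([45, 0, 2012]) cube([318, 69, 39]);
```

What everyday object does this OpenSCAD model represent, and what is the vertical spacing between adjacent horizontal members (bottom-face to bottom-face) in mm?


A ladder. The rung spacing is 294 mm.

Two tall 45×69 posts with 7 short bars between them — a ladder. Adjacent rungs sit at z = 248 and z = 542, so the spacing is 542 − 248 = 294 mm.


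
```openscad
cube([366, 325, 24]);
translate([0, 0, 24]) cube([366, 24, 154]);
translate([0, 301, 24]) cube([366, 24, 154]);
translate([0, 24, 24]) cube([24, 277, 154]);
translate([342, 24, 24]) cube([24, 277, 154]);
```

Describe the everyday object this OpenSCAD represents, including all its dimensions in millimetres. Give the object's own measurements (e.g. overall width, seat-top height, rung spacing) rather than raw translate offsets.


An open-topped rectangular box: outside dimensions 366×325×178 mm, with a uniform wall and base thickness of 24 mm. The base is a full 366×325 slab on the floor; four walls sit on top of the base. The front and back walls (the −y and +y sides) span the full width; the two side walls fit between them.


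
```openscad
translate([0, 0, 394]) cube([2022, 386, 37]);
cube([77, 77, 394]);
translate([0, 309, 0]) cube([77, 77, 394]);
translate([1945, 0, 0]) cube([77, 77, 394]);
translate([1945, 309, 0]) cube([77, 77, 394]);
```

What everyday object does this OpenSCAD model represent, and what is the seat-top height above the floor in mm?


A bench. The seat-top height is 431 mm.

A long slab on four corner posts — a bench. The slab sits at z = 394 with thickness 37, so the top is 394 + 37 = 431 mm.


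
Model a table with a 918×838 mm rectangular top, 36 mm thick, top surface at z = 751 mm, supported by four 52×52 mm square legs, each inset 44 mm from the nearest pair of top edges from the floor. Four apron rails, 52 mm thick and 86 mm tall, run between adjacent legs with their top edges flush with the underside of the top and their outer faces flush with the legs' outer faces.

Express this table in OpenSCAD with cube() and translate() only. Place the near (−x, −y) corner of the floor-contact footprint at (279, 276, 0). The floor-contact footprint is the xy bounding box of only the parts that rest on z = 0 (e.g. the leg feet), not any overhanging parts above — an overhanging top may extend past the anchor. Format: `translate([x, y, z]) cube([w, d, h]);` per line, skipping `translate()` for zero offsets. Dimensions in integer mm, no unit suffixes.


translate([235, 232, 715]) cube([918, 838, 36]);
translate([279, 276, 0]) cube([52, 52, 715]);
translate([1057, 276, 0]) cube([52, 52, 715]);
translate([279, 974, 0]) cube([52, 52, 715]);
translate([1057, 974, 0]) cube([52, 52, 715]);
translate([331, 276, 629]) cube([726, 52, 86]);
translate([331, 974, 629]) cube([726, 52, 86]);
translate([279, 328, 629]) cube([52, 646, 86]);
translate([1057, 328, 629]) cube([52, 646, 86]);


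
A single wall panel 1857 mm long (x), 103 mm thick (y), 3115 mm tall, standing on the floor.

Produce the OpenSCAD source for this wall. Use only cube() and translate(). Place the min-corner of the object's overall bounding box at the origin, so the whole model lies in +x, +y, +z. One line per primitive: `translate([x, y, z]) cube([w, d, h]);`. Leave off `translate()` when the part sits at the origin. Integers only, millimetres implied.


cube([1857, 103, 3115]);


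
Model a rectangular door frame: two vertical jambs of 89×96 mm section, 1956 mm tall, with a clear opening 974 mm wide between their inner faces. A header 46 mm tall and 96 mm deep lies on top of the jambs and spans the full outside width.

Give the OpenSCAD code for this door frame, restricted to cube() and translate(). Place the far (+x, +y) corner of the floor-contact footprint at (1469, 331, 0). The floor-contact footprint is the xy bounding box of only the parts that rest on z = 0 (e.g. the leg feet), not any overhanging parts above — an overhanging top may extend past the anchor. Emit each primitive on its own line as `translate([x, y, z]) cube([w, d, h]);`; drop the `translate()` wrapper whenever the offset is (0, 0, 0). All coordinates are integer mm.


translate([317, 235, 0]) cube([89, 96, 1956]);
translate([1380, 235, 0]) cube([89, 96, 1956]);
translate([317, 235, 1956]) cube([1152, 96, 46]);


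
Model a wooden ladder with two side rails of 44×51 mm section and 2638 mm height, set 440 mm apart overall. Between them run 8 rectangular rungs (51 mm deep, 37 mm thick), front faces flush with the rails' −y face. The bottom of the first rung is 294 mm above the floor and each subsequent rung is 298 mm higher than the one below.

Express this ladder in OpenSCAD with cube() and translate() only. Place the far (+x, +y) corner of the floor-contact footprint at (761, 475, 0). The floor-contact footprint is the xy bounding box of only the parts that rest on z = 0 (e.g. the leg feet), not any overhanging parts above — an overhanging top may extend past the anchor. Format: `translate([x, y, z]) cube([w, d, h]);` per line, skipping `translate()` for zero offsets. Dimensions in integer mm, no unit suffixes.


translate([321, 424, 0]) cube([44, 51, 2638]);
translate([717, 424, 0]) cube([44, 51, 2638]);
translate([365, 424, 294]) cube([352, 51, 37]);
translate([365, 424, 592]) cube([352, 51, 37]);
translate([365, 424, 890]) cube([352, 51, 37]);
translate([365, 424, 1188]) cube([352, 51, 37]);
translate([365, 424, 1486]) cube([352, 51, 37]);
translate([365, 424, 1784]) cube([352, 51, 37]);
translate([365, 424, 2082]) cube([352, 51, 37]);
translate([365, 424, 2380]) cube([352, 51, 37]);


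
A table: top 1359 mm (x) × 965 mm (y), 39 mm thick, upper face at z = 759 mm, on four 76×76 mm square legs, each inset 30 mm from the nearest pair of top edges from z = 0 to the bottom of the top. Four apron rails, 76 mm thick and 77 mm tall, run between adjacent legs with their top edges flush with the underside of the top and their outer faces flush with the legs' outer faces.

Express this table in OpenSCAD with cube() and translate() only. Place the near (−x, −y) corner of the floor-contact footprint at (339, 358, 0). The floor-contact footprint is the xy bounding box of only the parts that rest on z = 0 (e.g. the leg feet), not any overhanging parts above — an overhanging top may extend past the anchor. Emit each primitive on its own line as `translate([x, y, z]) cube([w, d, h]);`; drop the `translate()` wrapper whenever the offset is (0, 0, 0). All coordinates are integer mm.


// leg_h = 759 - 39 = 720
// apron z = 720 - 77 = 643
translate([309, 328, 720]) cube([1359, 965, 39]);
translate([339, 358, 0]) cube([76, 76, 720]);
translate([1562, 358, 0]) cube([76, 76, 720]);
translate([339, 1187, 0]) cube([76, 76, 720]);
translate([1562, 1187, 0]) cube([76, 76, 720]);
translate([415, 358, 643]) cube([1147, 76, 77]);
translate([415, 1187, 643]) cube([1147, 76, 77]);
translate([339, 434, 643]) cube([76, 753, 77]);
translate([1562, 434, 643]) cube([76, 753, 77]);


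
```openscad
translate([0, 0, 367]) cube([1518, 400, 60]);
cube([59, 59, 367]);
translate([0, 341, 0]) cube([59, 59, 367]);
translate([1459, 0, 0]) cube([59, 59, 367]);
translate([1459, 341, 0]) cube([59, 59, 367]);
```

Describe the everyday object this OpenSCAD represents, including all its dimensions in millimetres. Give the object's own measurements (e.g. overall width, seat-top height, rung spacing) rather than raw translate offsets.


A bench: a 1518×400 mm seat slab, 60 mm thick, top at z = 427 mm, on four 59×59 mm square legs flush with the seat corners and standing on z = 0.


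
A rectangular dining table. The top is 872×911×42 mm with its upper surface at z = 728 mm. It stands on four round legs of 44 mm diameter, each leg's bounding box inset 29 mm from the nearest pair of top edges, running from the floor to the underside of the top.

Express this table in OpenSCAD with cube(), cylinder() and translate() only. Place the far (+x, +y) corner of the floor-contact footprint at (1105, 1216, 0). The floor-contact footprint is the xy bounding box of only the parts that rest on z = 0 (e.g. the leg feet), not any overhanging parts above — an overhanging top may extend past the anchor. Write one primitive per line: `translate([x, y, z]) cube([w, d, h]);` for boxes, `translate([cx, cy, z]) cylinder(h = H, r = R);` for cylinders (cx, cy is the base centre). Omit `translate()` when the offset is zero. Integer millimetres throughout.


// leg_h = 728 - 42 = 686
translate([262, 334, 686]) cube([872, 911, 42]);
translate([313, 385, 0]) cylinder(h = 686, r = 22);
translate([1083, 385, 0]) cylinder(h = 686, r = 22);
translate([313, 1194, 0]) cylinder(h = 686, r = 22);
translate([1083, 1194, 0]) cylinder(h = 686, r = 22);
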